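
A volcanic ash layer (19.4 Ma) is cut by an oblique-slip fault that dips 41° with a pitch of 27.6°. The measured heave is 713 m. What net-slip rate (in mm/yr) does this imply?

dip-slip = heave / cos(dip) = 713 / cos(41°) = 944.7 m
net slip = dip-slip / sin(rake) = 944.7 / sin(27.6°) = 2039 m
rate = 2039 m / 19.4 Ma = 0.000105 m/yr = 0.105 mm/yr

0.105 mm/yr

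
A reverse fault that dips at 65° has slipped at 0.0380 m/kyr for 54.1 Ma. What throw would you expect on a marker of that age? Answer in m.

dip-slip = rate × time = 0.0380 m/kyr × 54.1 Ma = 2056 m
throw = dip-slip × sin(dip) = 2056 × sin(65°) = 1860 m

1860 m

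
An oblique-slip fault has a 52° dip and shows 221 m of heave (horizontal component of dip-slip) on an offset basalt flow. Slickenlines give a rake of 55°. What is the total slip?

dip-slip = heave / cos(dip) = 221 / cos(52°) = 359 m
net slip = dip-slip / sin(rake) = 359 / sin(55°) = 438 m

438 m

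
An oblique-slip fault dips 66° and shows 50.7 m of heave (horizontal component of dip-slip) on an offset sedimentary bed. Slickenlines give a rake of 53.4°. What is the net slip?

dip-slip = heave / cos(dip) = 50.7 / cos(66°) = 124.7 m
net slip = dip-slip / sin(rake) = 124.7 / sin(53.4°) = 155 m

155 m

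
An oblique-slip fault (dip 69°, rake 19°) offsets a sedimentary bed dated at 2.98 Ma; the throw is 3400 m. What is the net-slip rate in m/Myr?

3750 m/Myr

dip-slip = throw / sin(dip) = 3400 / sin(69°) = 3642 m
net slip = dip-slip / sin(rake) = 3642 / sin(19°) = 11190 m
rate = 11190 m / 2.98 Ma = 0.00375 m/yr = 3750 m/Myr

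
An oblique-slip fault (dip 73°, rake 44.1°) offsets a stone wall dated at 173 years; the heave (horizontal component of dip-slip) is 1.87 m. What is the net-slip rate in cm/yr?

dip-slip = heave / cos(dip) = 1.87 / cos(73°) = 6.396 m
net slip = dip-slip / sin(rake) = 6.396 / sin(44.1°) = 9.191 m
rate = 9.191 m / 173 years = 0.0531 m/yr = 5.31 cm/yr

5.31 cm/yr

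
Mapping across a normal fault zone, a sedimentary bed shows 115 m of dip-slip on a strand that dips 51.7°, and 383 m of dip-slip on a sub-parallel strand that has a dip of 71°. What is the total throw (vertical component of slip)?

throw_A = 115 × sin(51.7°) = 90.25 m
throw_B = 383 × sin(71°) = 362.1 m
total = 90.25 + 362.1 = 452 m

452 m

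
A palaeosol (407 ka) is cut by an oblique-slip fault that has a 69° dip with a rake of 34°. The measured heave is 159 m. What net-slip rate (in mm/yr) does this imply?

dip-slip = heave / cos(dip) = 159 / cos(69°) = 443.7 m
net slip = dip-slip / sin(rake) = 443.7 / sin(34°) = 793.4 m
rate = 793.4 m / 407 ka = 0.00195 m/yr = 1.95 mm/yr

1.95 mm/yr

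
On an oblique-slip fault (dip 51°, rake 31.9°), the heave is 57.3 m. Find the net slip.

dip-slip = heave / cos(dip) = 57.3 / cos(51°) = 91.05 m
net slip = dip-slip / sin(rake) = 91.05 / sin(31.9°) = 172 m

172 m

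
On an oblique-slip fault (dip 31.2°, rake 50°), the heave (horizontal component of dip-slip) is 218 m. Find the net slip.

333 m

dip-slip = heave / cos(dip) = 218 / cos(31.2°) = 254.9 m
net slip = dip-slip / sin(rake) = 254.9 / sin(50°) = 333 m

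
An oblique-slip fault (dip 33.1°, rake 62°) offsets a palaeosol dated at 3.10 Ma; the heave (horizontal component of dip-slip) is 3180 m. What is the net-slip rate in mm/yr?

1.39 mm/yr

dip-slip = heave / cos(dip) = 3180 / cos(33.1°) = 3796 m
net slip = dip-slip / sin(rake) = 3796 / sin(62°) = 4299 m
rate = 4299 m / 3.10 Ma = 0.00139 m/yr = 1.39 mm/yr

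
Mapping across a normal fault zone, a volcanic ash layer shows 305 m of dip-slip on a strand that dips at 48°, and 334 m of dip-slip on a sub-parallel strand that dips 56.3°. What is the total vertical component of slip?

throw_A = 305 × sin(48°) = 226.7 m
throw_B = 334 × sin(56.3°) = 277.9 m
total = 226.7 + 277.9 = 505 m

505 m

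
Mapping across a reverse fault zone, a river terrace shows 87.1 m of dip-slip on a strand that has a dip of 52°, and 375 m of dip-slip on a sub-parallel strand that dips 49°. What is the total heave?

300 m

heave_A = 87.1 × cos(52°) = 53.62 m
heave_B = 375 × cos(49°) = 246 m
total = 53.62 + 246 = 300 m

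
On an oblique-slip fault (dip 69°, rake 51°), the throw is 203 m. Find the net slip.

280 m

dip-slip = throw / sin(dip) = 203 / sin(69°) = 217.4 m
net slip = dip-slip / sin(rake) = 217.4 / sin(51°) = 280 m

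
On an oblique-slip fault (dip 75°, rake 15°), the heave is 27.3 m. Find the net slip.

dip-slip = heave / cos(dip) = 27.3 / cos(75°) = 105.5 m
net slip = dip-slip / sin(rake) = 105.5 / sin(15°) = 408 m

408 m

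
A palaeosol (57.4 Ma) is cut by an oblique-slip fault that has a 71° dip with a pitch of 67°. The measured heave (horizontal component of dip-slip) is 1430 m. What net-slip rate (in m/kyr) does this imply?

dip-slip = heave / cos(dip) = 1430 / cos(71°) = 4392 m
net slip = dip-slip / sin(rake) = 4392 / sin(67°) = 4772 m
rate = 4772 m / 57.4 Ma = 0.0000831 m/yr = 0.0831 m/kyr

0.0831 m/kyr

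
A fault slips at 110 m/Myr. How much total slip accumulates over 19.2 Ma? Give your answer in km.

2.11 km

slip = rate × time = 110 m/Myr × 19.2 Ma = 2110 m = 2.11 km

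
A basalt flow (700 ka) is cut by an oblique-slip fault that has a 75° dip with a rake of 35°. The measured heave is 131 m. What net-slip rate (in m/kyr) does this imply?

dip-slip = heave / cos(dip) = 131 / cos(75°) = 506.1 m
net slip = dip-slip / sin(rake) = 506.1 / sin(35°) = 882.4 m
rate = 882.4 m / 700 ka = 0.00126 m/yr = 1.26 m/kyr

1.26 m/kyr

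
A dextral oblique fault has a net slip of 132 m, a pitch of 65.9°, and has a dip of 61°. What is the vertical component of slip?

105 m

dip-slip = net slip × sin(rake) = 132 m × sin(65.9°) = 120.5 m
throw = dip-slip × sin(dip) = 120.5 × sin(61°) = 105 m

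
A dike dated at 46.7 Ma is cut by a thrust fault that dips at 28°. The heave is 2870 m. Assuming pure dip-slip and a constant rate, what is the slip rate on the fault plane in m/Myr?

dip-slip = heave / cos(dip) = 2870 m / cos(28°) = 3250 m
rate = 3250 m / 46.7 Ma = 0.0000696 m/yr = 69.6 m/Myr

69.6 m/Myr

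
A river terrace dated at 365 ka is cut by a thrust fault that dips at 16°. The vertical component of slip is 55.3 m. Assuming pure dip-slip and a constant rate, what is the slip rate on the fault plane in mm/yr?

0.550 mm/yr

dip-slip = throw / sin(dip) = 55.3 m / sin(16°) = 200.6 m
rate = 200.6 m / 365 ka = 0.000550 m/yr = 0.550 mm/yr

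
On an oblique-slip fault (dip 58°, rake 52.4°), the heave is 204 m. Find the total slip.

dip-slip = heave / cos(dip) = 204 / cos(58°) = 385 m
net slip = dip-slip / sin(rake) = 385 / sin(52.4°) = 486 m

486 m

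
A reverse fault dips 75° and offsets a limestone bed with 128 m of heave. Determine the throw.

throw = heave × tan(dip) = 128 × tan(75°) = 478 m

478 m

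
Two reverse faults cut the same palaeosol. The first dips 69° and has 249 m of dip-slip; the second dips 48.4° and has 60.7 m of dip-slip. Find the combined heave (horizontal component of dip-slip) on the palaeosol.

130 m

heave_A = 249 × cos(69°) = 89.23 m
heave_B = 60.7 × cos(48.4°) = 40.30 m
total = 89.23 + 40.30 = 130 m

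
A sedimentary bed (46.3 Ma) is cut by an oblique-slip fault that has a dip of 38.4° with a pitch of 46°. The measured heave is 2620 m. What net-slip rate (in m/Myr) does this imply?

dip-slip = heave / cos(dip) = 2620 / cos(38.4°) = 3343 m
net slip = dip-slip / sin(rake) = 3343 / sin(46°) = 4648 m
rate = 4648 m / 46.3 Ma = 0.000100 m/yr = 100 m/Myr

100 m/Myr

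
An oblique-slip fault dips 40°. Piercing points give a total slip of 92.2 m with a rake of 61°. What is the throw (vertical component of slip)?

dip-slip = net slip × sin(rake) = 92.2 m × sin(61°) = 80.64 m
throw = dip-slip × sin(dip) = 80.64 × sin(40°) = 51.8 m

51.8 m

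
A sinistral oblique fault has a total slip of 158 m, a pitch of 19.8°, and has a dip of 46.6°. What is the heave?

dip-slip = net slip × sin(rake) = 158 m × sin(19.8°) = 53.52 m
heave = dip-slip × cos(dip) = 53.52 × cos(46.6°) = 36.8 m

36.8 m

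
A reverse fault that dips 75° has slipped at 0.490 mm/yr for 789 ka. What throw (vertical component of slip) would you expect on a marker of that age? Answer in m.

373 m

dip-slip = rate × time = 0.490 mm/yr × 789 ka = 386.6 m
throw = dip-slip × sin(dip) = 386.6 × sin(75°) = 373 m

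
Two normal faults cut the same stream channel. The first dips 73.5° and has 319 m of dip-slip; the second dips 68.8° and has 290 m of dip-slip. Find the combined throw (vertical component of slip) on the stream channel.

576 m

throw_A = 319 × sin(73.5°) = 305.9 m
throw_B = 290 × sin(68.8°) = 270.4 m
total = 305.9 + 270.4 = 576 m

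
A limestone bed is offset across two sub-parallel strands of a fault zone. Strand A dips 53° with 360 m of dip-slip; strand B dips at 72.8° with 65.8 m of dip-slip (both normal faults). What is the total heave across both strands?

236 m

heave_A = 360 × cos(53°) = 216.7 m
heave_B = 65.8 × cos(72.8°) = 19.46 m
total = 216.7 + 19.46 = 236 m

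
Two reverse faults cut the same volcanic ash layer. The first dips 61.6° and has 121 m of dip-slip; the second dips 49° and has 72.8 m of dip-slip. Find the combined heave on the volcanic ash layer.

105 m

heave_A = 121 × cos(61.6°) = 57.55 m
heave_B = 72.8 × cos(49°) = 47.76 m
total = 57.55 + 47.76 = 105 m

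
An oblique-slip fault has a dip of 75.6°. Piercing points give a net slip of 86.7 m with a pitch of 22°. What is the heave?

dip-slip = net slip × sin(rake) = 86.7 m × sin(22°) = 32.48 m
heave = dip-slip × cos(dip) = 32.48 × cos(75.6°) = 8.08 m

8.08 m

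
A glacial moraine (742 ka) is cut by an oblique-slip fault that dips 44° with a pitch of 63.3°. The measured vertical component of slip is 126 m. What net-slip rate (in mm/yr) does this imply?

dip-slip = throw / sin(dip) = 126 / sin(44°) = 181.4 m
net slip = dip-slip / sin(rake) = 181.4 / sin(63.3°) = 203 m
rate = 203 m / 742 ka = 0.000274 m/yr = 0.274 mm/yr

0.274 mm/yr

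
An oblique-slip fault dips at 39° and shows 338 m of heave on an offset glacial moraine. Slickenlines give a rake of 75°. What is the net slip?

450 m

dip-slip = heave / cos(dip) = 338 / cos(39°) = 434.9 m
net slip = dip-slip / sin(rake) = 434.9 / sin(75°) = 450 m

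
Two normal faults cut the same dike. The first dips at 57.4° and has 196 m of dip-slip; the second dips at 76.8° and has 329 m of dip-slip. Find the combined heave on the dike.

181 m

heave_A = 196 × cos(57.4°) = 105.6 m
heave_B = 329 × cos(76.8°) = 75.13 m
total = 105.6 + 75.13 = 181 m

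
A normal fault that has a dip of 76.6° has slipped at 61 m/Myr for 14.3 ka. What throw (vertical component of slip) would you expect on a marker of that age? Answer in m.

0.849 m

dip-slip = rate × time = 61 m/Myr × 14.3 ka = 0.8723 m
throw = dip-slip × sin(dip) = 0.8723 × sin(76.6°) = 0.849 m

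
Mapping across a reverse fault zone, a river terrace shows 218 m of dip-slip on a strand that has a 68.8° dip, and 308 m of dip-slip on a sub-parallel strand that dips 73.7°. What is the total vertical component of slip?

throw_A = 218 × sin(68.8°) = 203.2 m
throw_B = 308 × sin(73.7°) = 295.6 m
total = 203.2 + 295.6 = 499 m

499 m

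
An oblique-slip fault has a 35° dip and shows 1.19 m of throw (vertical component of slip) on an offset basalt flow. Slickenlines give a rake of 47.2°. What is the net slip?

2.83 m

dip-slip = throw / sin(dip) = 1.19 / sin(35°) = 2.075 m
net slip = dip-slip / sin(rake) = 2.075 / sin(47.2°) = 2.83 m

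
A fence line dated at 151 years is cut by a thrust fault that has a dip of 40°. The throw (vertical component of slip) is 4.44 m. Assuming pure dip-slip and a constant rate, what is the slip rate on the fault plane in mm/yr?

dip-slip = throw / sin(dip) = 4.44 m / sin(40°) = 6.907 m
rate = 6.907 m / 151 years = 0.0457 m/yr = 45.7 mm/yr

45.7 mm/yr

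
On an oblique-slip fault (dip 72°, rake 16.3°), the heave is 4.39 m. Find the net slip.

50.6 m

dip-slip = heave / cos(dip) = 4.39 / cos(72°) = 14.21 m
net slip = dip-slip / sin(rake) = 14.21 / sin(16.3°) = 50.6 m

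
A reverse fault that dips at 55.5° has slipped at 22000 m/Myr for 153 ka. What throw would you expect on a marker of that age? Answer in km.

dip-slip = rate × time = 22000 m/Myr × 153 ka = 3366 m
throw = dip-slip × sin(dip) = 3366 × sin(55.5°) = 2770 m = 2.77 km

2.77 km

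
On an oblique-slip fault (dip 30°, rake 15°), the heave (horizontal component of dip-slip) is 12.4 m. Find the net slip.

55.3 m

dip-slip = heave / cos(dip) = 12.4 / cos(30°) = 14.32 m
net slip = dip-slip / sin(rake) = 14.32 / sin(15°) = 55.3 m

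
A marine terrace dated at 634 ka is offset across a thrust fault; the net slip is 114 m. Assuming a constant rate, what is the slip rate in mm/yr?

rate = 114 m / 634 ka = 0.000180 m/yr = 0.180 mm/yr

0.180 mm/yr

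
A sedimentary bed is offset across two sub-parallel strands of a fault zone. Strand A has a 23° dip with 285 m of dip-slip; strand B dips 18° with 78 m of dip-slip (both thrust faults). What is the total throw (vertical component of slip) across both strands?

throw_A = 285 × sin(23°) = 111.4 m
throw_B = 78 × sin(18°) = 24.10 m
total = 111.4 + 24.10 = 135 m

135 m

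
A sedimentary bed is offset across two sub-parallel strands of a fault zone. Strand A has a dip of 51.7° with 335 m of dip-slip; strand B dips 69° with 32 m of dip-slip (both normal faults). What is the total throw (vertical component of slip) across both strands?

293 m

throw_A = 335 × sin(51.7°) = 262.9 m
throw_B = 32 × sin(69°) = 29.87 m
total = 262.9 + 29.87 = 293 m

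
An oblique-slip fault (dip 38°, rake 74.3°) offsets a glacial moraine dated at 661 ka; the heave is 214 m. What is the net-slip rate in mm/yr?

0.427 mm/yr

dip-slip = heave / cos(dip) = 214 / cos(38°) = 271.6 m
net slip = dip-slip / sin(rake) = 271.6 / sin(74.3°) = 282.1 m
rate = 282.1 m / 661 ka = 0.000427 m/yr = 0.427 mm/yr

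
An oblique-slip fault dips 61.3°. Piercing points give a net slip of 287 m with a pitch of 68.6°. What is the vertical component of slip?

dip-slip = net slip × sin(rake) = 287 m × sin(68.6°) = 267.2 m
throw = dip-slip × sin(dip) = 267.2 × sin(61.3°) = 234 m

234 m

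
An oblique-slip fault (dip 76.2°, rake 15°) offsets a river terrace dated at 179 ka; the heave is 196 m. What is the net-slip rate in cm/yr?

dip-slip = heave / cos(dip) = 196 / cos(76.2°) = 821.7 m
net slip = dip-slip / sin(rake) = 821.7 / sin(15°) = 3175 m
rate = 3175 m / 179 ka = 0.0177 m/yr = 1.77 cm/yr

1.77 cm/yr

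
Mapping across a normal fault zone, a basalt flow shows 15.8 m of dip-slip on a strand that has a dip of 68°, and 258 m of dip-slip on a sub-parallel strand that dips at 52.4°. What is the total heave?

heave_A = 15.8 × cos(68°) = 5.919 m
heave_B = 258 × cos(52.4°) = 157.4 m
total = 5.919 + 157.4 = 163 m

163 m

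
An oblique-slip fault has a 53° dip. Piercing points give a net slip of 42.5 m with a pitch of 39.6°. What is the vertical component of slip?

21.6 m

dip-slip = net slip × sin(rake) = 42.5 m × sin(39.6°) = 27.09 m
throw = dip-slip × sin(dip) = 27.09 × sin(53°) = 21.6 m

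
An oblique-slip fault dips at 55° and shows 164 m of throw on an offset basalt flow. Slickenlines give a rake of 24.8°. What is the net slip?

dip-slip = throw / sin(dip) = 164 / sin(55°) = 200.2 m
net slip = dip-slip / sin(rake) = 200.2 / sin(24.8°) = 477 m

477 m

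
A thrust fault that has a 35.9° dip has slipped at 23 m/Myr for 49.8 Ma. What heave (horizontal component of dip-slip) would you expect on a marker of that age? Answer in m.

dip-slip = rate × time = 23 m/Myr × 49.8 Ma = 1145 m
heave = dip-slip × cos(dip) = 1145 × cos(35.9°) = 928 m

928 m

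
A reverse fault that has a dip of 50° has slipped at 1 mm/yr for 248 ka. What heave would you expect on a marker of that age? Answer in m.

159 m

dip-slip = rate × time = 1 mm/yr × 248 ka = 248 m
heave = dip-slip × cos(dip) = 248 × cos(50°) = 159 m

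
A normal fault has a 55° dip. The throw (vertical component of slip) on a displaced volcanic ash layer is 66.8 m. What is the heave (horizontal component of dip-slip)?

heave = throw / tan(dip) = 66.8 / tan(55°) = 46.8 m

46.8 m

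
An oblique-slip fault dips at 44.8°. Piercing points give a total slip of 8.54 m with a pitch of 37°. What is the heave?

dip-slip = net slip × sin(rake) = 8.54 m × sin(37°) = 5.140 m
heave = dip-slip × cos(dip) = 5.140 × cos(44.8°) = 3.65 m

3.65 m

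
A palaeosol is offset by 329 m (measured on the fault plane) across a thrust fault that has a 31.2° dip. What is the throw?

throw = dip-slip × sin(dip) = 329 m × sin(31.2°) = 170 m

170 m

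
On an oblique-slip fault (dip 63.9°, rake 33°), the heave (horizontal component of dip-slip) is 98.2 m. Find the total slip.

dip-slip = heave / cos(dip) = 98.2 / cos(63.9°) = 223.2 m
net slip = dip-slip / sin(rake) = 223.2 / sin(33°) = 410 m

410 m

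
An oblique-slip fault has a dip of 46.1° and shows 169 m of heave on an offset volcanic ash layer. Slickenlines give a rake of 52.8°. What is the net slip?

dip-slip = heave / cos(dip) = 169 / cos(46.1°) = 243.7 m
net slip = dip-slip / sin(rake) = 243.7 / sin(52.8°) = 306 m

306 m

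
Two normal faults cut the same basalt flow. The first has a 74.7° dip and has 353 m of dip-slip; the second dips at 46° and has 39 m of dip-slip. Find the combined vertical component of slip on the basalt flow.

369 m

throw_A = 353 × sin(74.7°) = 340.5 m
throw_B = 39 × sin(46°) = 28.05 m
total = 340.5 + 28.05 = 369 m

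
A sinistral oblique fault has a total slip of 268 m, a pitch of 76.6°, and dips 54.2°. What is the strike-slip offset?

strike-slip = net slip × cos(rake) = 268 m × cos(76.6°) = 62.1 m

62.1 m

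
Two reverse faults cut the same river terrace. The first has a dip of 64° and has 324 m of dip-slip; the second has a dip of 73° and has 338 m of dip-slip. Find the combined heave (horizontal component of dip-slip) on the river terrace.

241 m

heave_A = 324 × cos(64°) = 142 m
heave_B = 338 × cos(73°) = 98.82 m
total = 142 + 98.82 = 241 m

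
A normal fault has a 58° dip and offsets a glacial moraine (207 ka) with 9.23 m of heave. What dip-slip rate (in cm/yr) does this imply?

dip-slip = heave / cos(dip) = 9.23 m / cos(58°) = 17.42 m
rate = 17.42 m / 207 ka = 0.0000841 m/yr = 0.00841 cm/yr

0.00841 cm/yr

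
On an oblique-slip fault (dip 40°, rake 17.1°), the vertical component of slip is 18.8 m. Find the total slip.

dip-slip = throw / sin(dip) = 18.8 / sin(40°) = 29.25 m
net slip = dip-slip / sin(rake) = 29.25 / sin(17.1°) = 99.5 m

99.5 m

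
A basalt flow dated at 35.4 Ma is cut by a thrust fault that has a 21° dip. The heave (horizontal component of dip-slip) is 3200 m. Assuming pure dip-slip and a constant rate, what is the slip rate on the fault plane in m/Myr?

96.8 m/Myr

dip-slip = heave / cos(dip) = 3200 m / cos(21°) = 3428 m
rate = 3428 m / 35.4 Ma = 0.0000968 m/yr = 96.8 m/Myr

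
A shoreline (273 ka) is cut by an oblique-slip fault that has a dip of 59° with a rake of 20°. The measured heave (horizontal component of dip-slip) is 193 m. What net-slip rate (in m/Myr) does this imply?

4010 m/Myr

dip-slip = heave / cos(dip) = 193 / cos(59°) = 374.7 m
net slip = dip-slip / sin(rake) = 374.7 / sin(20°) = 1096 m
rate = 1096 m / 273 ka = 0.00401 m/yr = 4010 m/Myr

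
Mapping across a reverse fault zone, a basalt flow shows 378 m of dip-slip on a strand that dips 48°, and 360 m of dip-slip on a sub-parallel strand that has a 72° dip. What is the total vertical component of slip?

623 m

throw_A = 378 × sin(48°) = 280.9 m
throw_B = 360 × sin(72°) = 342.4 m
total = 280.9 + 342.4 = 623 m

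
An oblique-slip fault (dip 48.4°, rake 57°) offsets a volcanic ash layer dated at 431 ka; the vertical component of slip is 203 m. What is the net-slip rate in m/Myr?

dip-slip = throw / sin(dip) = 203 / sin(48.4°) = 271.5 m
net slip = dip-slip / sin(rake) = 271.5 / sin(57°) = 323.7 m
rate = 323.7 m / 431 ka = 0.000751 m/yr = 751 m/Myr

751 m/Myr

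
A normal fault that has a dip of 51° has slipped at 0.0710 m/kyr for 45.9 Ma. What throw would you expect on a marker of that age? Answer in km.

dip-slip = rate × time = 0.0710 m/kyr × 45.9 Ma = 3259 m
throw = dip-slip × sin(dip) = 3259 × sin(51°) = 2530 m = 2.53 km

2.53 km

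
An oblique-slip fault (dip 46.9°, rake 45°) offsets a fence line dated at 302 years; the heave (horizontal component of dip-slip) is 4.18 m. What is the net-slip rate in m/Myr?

dip-slip = heave / cos(dip) = 4.18 / cos(46.9°) = 6.118 m
net slip = dip-slip / sin(rake) = 6.118 / sin(45°) = 8.652 m
rate = 8.652 m / 302 years = 0.0286 m/yr = 28600 m/Myr

28600 m/Myr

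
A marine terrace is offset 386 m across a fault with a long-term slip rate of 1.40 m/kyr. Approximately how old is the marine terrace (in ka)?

276 ka

age = offset / rate = 386 m / (1.40 m/kyr) = 276000 yr = 276 ka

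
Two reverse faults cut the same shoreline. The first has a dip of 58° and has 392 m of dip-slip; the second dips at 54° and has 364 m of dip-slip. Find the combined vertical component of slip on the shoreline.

throw_A = 392 × sin(58°) = 332.4 m
throw_B = 364 × sin(54°) = 294.5 m
total = 332.4 + 294.5 = 627 m

627 m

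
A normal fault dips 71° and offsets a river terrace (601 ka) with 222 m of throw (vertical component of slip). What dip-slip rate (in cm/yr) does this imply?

dip-slip = throw / sin(dip) = 222 m / sin(71°) = 234.8 m
rate = 234.8 m / 601 ka = 0.000391 m/yr = 0.0391 cm/yr

0.0391 cm/yr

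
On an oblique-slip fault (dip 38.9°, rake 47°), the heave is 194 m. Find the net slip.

dip-slip = heave / cos(dip) = 194 / cos(38.9°) = 249.3 m
net slip = dip-slip / sin(rake) = 249.3 / sin(47°) = 341 m

341 m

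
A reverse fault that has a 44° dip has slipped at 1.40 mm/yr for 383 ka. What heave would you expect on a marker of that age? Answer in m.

386 m

dip-slip = rate × time = 1.40 mm/yr × 383 ka = 536.2 m
heave = dip-slip × cos(dip) = 536.2 × cos(44°) = 386 m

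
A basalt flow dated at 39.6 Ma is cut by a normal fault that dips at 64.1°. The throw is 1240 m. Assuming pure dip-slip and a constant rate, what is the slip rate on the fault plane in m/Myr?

dip-slip = throw / sin(dip) = 1240 m / sin(64.1°) = 1378 m
rate = 1378 m / 39.6 Ma = 0.0000348 m/yr = 34.8 m/Myr

34.8 m/Myr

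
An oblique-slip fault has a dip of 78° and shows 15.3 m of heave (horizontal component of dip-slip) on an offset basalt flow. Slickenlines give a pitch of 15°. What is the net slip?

284 m

dip-slip = heave / cos(dip) = 15.3 / cos(78°) = 73.59 m
net slip = dip-slip / sin(rake) = 73.59 / sin(15°) = 284 m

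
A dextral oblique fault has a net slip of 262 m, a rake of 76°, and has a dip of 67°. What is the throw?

234 m

dip-slip = net slip × sin(rake) = 262 m × sin(76°) = 254.2 m
throw = dip-slip × sin(dip) = 254.2 × sin(67°) = 234 m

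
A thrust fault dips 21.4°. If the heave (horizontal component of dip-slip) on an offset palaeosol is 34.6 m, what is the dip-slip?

37.2 m

dip-slip = heave / cos(dip) = 34.6 / cos(21.4°) = 37.2 m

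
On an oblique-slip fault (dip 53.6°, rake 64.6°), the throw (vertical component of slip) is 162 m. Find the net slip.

223 m

dip-slip = throw / sin(dip) = 162 / sin(53.6°) = 201.3 m
net slip = dip-slip / sin(rake) = 201.3 / sin(64.6°) = 223 m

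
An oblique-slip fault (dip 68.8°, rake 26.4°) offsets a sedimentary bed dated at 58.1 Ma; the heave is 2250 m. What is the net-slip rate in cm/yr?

dip-slip = heave / cos(dip) = 2250 / cos(68.8°) = 6222 m
net slip = dip-slip / sin(rake) = 6222 / sin(26.4°) = 13990 m
rate = 13990 m / 58.1 Ma = 0.000241 m/yr = 0.0241 cm/yr

0.0241 cm/yr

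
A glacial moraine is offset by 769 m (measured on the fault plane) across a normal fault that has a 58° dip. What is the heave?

408 m

heave = dip-slip × cos(dip) = 769 m × cos(58°) = 408 m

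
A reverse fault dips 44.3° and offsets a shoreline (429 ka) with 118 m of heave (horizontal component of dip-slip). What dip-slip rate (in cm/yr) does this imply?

dip-slip = heave / cos(dip) = 118 m / cos(44.3°) = 164.9 m
rate = 164.9 m / 429 ka = 0.000384 m/yr = 0.0384 cm/yr

0.0384 cm/yr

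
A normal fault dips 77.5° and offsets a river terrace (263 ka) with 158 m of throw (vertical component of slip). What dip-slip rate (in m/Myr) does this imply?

615 m/Myr

dip-slip = throw / sin(dip) = 158 m / sin(77.5°) = 161.8 m
rate = 161.8 m / 263 ka = 0.000615 m/yr = 615 m/Myr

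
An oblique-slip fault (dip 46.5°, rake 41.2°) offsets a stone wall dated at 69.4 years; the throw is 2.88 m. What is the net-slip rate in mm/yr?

dip-slip = throw / sin(dip) = 2.88 / sin(46.5°) = 3.970 m
net slip = dip-slip / sin(rake) = 3.970 / sin(41.2°) = 6.028 m
rate = 6.028 m / 69.4 years = 0.0869 m/yr = 86.9 mm/yr

86.9 mm/yr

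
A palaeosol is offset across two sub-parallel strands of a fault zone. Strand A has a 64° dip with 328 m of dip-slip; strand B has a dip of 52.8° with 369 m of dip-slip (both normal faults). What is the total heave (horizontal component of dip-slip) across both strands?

heave_A = 328 × cos(64°) = 143.8 m
heave_B = 369 × cos(52.8°) = 223.1 m
total = 143.8 + 223.1 = 367 m

367 m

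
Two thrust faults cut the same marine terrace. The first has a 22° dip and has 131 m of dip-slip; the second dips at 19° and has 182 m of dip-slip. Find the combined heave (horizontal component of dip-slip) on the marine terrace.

heave_A = 131 × cos(22°) = 121.5 m
heave_B = 182 × cos(19°) = 172.1 m
total = 121.5 + 172.1 = 294 m

294 m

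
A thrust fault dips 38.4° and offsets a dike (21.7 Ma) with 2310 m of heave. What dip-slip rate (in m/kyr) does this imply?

0.136 m/kyr

dip-slip = heave / cos(dip) = 2310 m / cos(38.4°) = 2948 m
rate = 2948 m / 21.7 Ma = 0.000136 m/yr = 0.136 m/kyr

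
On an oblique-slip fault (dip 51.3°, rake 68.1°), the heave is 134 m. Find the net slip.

dip-slip = heave / cos(dip) = 134 / cos(51.3°) = 214.3 m
net slip = dip-slip / sin(rake) = 214.3 / sin(68.1°) = 231 m

231 m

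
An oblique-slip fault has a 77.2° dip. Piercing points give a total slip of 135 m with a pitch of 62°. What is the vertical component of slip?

116 m

dip-slip = net slip × sin(rake) = 135 m × sin(62°) = 119.2 m
throw = dip-slip × sin(dip) = 119.2 × sin(77.2°) = 116 m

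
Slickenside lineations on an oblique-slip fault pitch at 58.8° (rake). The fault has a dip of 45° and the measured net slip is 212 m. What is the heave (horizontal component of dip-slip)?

dip-slip = net slip × sin(rake) = 212 m × sin(58.8°) = 181.3 m
heave = dip-slip × cos(dip) = 181.3 × cos(45°) = 128 m

128 m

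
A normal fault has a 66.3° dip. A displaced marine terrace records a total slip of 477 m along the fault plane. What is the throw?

437 m

throw = dip-slip × sin(dip) = 477 m × sin(66.3°) = 437 m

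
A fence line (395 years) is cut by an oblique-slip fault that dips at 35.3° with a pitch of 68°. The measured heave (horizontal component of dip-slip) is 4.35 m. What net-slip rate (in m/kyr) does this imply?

14.6 m/kyr

dip-slip = heave / cos(dip) = 4.35 / cos(35.3°) = 5.330 m
net slip = dip-slip / sin(rake) = 5.330 / sin(68°) = 5.749 m
rate = 5.749 m / 395 years = 0.0146 m/yr = 14.6 m/kyr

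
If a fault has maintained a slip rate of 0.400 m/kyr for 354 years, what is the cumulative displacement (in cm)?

slip = rate × time = 0.400 m/kyr × 354 years = 0.142 m = 14.2 cm

14.2 cm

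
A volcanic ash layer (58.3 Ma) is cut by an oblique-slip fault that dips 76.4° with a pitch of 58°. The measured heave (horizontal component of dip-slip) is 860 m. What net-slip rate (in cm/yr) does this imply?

dip-slip = heave / cos(dip) = 860 / cos(76.4°) = 3657 m
net slip = dip-slip / sin(rake) = 3657 / sin(58°) = 4313 m
rate = 4313 m / 58.3 Ma = 0.0000740 m/yr = 0.00740 cm/yr

0.00740 cm/yr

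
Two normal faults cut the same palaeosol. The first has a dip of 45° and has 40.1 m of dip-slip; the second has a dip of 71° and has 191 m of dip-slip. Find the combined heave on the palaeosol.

90.5 m

heave_A = 40.1 × cos(45°) = 28.35 m
heave_B = 191 × cos(71°) = 62.18 m
total = 28.35 + 62.18 = 90.5 m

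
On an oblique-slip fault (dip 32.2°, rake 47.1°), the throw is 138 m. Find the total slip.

dip-slip = throw / sin(dip) = 138 / sin(32.2°) = 259 m
net slip = dip-slip / sin(rake) = 259 / sin(47.1°) = 354 m

354 m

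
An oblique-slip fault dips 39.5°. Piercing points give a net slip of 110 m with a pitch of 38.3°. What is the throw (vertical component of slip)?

dip-slip = net slip × sin(rake) = 110 m × sin(38.3°) = 68.18 m
throw = dip-slip × sin(dip) = 68.18 × sin(39.5°) = 43.4 m

43.4 m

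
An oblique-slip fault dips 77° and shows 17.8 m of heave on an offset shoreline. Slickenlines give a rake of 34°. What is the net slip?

142 m

dip-slip = heave / cos(dip) = 17.8 / cos(77°) = 79.13 m
net slip = dip-slip / sin(rake) = 79.13 / sin(34°) = 142 m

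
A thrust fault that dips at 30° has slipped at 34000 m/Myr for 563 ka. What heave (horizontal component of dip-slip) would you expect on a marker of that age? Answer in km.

dip-slip = rate × time = 34000 m/Myr × 563 ka = 19140 m
heave = dip-slip × cos(dip) = 19140 × cos(30°) = 16600 m = 16.6 km

16.6 km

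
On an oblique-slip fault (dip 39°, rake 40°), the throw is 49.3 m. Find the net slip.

122 m

dip-slip = throw / sin(dip) = 49.3 / sin(39°) = 78.34 m
net slip = dip-slip / sin(rake) = 78.34 / sin(40°) = 122 m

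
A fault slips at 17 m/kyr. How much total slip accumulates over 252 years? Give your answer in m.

slip = rate × time = 17 m/kyr × 252 years = 4.28 m

4.28 m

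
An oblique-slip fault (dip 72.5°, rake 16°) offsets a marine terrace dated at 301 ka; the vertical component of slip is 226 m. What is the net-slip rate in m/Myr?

dip-slip = throw / sin(dip) = 226 / sin(72.5°) = 237 m
net slip = dip-slip / sin(rake) = 237 / sin(16°) = 859.7 m
rate = 859.7 m / 301 ka = 0.00286 m/yr = 2860 m/Myr

2860 m/Myr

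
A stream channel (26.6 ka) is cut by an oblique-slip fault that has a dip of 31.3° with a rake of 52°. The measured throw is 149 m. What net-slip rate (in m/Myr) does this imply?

dip-slip = throw / sin(dip) = 149 / sin(31.3°) = 286.8 m
net slip = dip-slip / sin(rake) = 286.8 / sin(52°) = 364 m
rate = 364 m / 26.6 ka = 0.0137 m/yr = 13700 m/Myr

13700 m/Myr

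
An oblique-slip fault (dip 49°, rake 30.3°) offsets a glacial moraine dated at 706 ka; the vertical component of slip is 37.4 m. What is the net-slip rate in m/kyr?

dip-slip = throw / sin(dip) = 37.4 / sin(49°) = 49.56 m
net slip = dip-slip / sin(rake) = 49.56 / sin(30.3°) = 98.22 m
rate = 98.22 m / 706 ka = 0.000139 m/yr = 0.139 m/kyr

0.139 m/kyr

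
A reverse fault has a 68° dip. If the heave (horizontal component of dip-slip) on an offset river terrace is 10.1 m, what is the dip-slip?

27 m

dip-slip = heave / cos(dip) = 10.1 / cos(68°) = 27 m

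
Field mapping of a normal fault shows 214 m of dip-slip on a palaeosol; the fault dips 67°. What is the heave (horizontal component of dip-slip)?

heave = dip-slip × cos(dip) = 214 m × cos(67°) = 83.6 m

83.6 m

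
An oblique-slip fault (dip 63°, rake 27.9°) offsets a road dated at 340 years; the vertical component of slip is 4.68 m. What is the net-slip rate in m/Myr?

33000 m/Myr

dip-slip = throw / sin(dip) = 4.68 / sin(63°) = 5.252 m
net slip = dip-slip / sin(rake) = 5.252 / sin(27.9°) = 11.22 m
rate = 11.22 m / 340 years = 0.0330 m/yr = 33000 m/Myr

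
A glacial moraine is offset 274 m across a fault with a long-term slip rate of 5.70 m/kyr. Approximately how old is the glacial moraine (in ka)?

48.1 ka

age = offset / rate = 274 m / (5.70 m/kyr) = 48100 yr = 48.1 ka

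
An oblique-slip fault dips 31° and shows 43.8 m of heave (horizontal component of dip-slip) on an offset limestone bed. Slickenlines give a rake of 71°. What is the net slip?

dip-slip = heave / cos(dip) = 43.8 / cos(31°) = 51.10 m
net slip = dip-slip / sin(rake) = 51.10 / sin(71°) = 54 m

54 m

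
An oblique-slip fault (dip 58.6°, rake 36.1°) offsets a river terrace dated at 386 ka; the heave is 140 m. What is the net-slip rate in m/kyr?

1.18 m/kyr

dip-slip = heave / cos(dip) = 140 / cos(58.6°) = 268.7 m
net slip = dip-slip / sin(rake) = 268.7 / sin(36.1°) = 456.1 m
rate = 456.1 m / 386 ka = 0.00118 m/yr = 1.18 m/kyr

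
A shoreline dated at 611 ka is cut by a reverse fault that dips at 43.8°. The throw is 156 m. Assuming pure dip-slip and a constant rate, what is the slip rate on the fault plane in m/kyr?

dip-slip = throw / sin(dip) = 156 m / sin(43.8°) = 225.4 m
rate = 225.4 m / 611 ka = 0.000369 m/yr = 0.369 m/kyr

0.369 m/kyr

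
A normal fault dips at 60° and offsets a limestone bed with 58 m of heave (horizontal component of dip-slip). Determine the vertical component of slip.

100 m

throw = heave × tan(dip) = 58 × tan(60°) = 100 m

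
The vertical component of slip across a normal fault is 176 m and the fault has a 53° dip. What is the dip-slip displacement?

dip-slip = throw / sin(dip) = 176 / sin(53°) = 220 m

220 m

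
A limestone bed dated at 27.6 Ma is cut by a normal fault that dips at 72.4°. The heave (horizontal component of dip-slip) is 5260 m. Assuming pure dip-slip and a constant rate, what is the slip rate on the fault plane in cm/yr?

dip-slip = heave / cos(dip) = 5260 m / cos(72.4°) = 17400 m
rate = 17400 m / 27.6 Ma = 0.000630 m/yr = 0.0630 cm/yr

0.0630 cm/yr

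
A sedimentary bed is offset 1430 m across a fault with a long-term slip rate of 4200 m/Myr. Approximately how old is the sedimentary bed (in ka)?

340 ka

age = offset / rate = 1430 m / (4200 m/Myr) = 340000 yr = 340 ka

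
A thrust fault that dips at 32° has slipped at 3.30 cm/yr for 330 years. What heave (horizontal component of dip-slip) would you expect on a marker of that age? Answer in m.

9.24 m

dip-slip = rate × time = 3.30 cm/yr × 330 years = 10.89 m
heave = dip-slip × cos(dip) = 10.89 × cos(32°) = 9.24 m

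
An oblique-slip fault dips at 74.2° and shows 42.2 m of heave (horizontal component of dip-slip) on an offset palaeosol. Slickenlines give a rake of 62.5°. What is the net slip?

dip-slip = heave / cos(dip) = 42.2 / cos(74.2°) = 155 m
net slip = dip-slip / sin(rake) = 155 / sin(62.5°) = 175 m

175 m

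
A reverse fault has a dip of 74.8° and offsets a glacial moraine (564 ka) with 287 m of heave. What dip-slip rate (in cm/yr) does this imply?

dip-slip = heave / cos(dip) = 287 m / cos(74.8°) = 1095 m
rate = 1095 m / 564 ka = 0.00194 m/yr = 0.194 cm/yr

0.194 cm/yr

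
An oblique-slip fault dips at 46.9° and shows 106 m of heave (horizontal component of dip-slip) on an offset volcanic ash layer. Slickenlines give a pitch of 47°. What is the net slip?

dip-slip = heave / cos(dip) = 106 / cos(46.9°) = 155.1 m
net slip = dip-slip / sin(rake) = 155.1 / sin(47°) = 212 m

212 m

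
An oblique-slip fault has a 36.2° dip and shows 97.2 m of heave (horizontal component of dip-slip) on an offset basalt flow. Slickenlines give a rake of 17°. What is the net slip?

dip-slip = heave / cos(dip) = 97.2 / cos(36.2°) = 120.5 m
net slip = dip-slip / sin(rake) = 120.5 / sin(17°) = 412 m

412 m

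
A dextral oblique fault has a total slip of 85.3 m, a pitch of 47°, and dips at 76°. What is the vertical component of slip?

dip-slip = net slip × sin(rake) = 85.3 m × sin(47°) = 62.38 m
throw = dip-slip × sin(dip) = 62.38 × sin(76°) = 60.5 m

60.5 m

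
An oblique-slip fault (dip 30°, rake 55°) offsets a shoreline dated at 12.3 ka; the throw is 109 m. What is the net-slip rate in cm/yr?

2.16 cm/yr

dip-slip = throw / sin(dip) = 109 / sin(30°) = 218 m
net slip = dip-slip / sin(rake) = 218 / sin(55°) = 266.1 m
rate = 266.1 m / 12.3 ka = 0.0216 m/yr = 2.16 cm/yr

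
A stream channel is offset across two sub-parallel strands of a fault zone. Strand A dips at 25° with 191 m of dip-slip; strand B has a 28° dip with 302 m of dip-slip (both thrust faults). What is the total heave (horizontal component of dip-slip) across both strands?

440 m

heave_A = 191 × cos(25°) = 173.1 m
heave_B = 302 × cos(28°) = 266.7 m
total = 173.1 + 266.7 = 440 m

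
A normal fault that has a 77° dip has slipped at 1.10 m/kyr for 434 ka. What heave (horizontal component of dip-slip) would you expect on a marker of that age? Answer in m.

107 m

dip-slip = rate × time = 1.10 m/kyr × 434 ka = 477.4 m
heave = dip-slip × cos(dip) = 477.4 × cos(77°) = 107 m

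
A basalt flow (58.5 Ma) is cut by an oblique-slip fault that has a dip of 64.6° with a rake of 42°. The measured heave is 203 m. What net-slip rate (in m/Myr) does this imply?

dip-slip = heave / cos(dip) = 203 / cos(64.6°) = 473.3 m
net slip = dip-slip / sin(rake) = 473.3 / sin(42°) = 707.3 m
rate = 707.3 m / 58.5 Ma = 0.0000121 m/yr = 12.1 m/Myr

12.1 m/Myr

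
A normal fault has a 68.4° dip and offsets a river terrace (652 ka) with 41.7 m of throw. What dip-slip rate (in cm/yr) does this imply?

0.00688 cm/yr

dip-slip = throw / sin(dip) = 41.7 m / sin(68.4°) = 44.85 m
rate = 44.85 m / 652 ka = 0.0000688 m/yr = 0.00688 cm/yr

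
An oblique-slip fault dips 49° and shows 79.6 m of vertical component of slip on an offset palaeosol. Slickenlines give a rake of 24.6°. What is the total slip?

253 m

dip-slip = throw / sin(dip) = 79.6 / sin(49°) = 105.5 m
net slip = dip-slip / sin(rake) = 105.5 / sin(24.6°) = 253 m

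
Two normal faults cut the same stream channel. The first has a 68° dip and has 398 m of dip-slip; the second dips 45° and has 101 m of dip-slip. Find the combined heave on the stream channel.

221 m

heave_A = 398 × cos(68°) = 149.1 m
heave_B = 101 × cos(45°) = 71.42 m
total = 149.1 + 71.42 = 221 m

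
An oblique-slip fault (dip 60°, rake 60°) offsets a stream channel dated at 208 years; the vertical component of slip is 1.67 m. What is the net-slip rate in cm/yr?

dip-slip = throw / sin(dip) = 1.67 / sin(60°) = 1.928 m
net slip = dip-slip / sin(rake) = 1.928 / sin(60°) = 2.227 m
rate = 2.227 m / 208 years = 0.0107 m/yr = 1.07 cm/yr

1.07 cm/yr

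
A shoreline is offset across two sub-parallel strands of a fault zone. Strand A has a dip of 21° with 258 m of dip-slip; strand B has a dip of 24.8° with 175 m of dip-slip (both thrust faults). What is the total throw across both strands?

throw_A = 258 × sin(21°) = 92.46 m
throw_B = 175 × sin(24.8°) = 73.40 m
total = 92.46 + 73.40 = 166 m

166 m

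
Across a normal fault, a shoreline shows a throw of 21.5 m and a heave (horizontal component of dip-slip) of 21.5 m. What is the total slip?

30.4 m

net slip = √(throw² + heave²) = √(21.5² + 21.5²) = 30.4 m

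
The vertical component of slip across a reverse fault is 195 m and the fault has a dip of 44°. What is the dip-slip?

281 m

dip-slip = throw / sin(dip) = 195 / sin(44°) = 281 m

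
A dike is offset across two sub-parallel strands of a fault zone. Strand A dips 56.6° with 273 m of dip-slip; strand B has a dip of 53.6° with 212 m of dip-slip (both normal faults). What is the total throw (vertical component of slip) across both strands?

throw_A = 273 × sin(56.6°) = 227.9 m
throw_B = 212 × sin(53.6°) = 170.6 m
total = 227.9 + 170.6 = 399 m

399 m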